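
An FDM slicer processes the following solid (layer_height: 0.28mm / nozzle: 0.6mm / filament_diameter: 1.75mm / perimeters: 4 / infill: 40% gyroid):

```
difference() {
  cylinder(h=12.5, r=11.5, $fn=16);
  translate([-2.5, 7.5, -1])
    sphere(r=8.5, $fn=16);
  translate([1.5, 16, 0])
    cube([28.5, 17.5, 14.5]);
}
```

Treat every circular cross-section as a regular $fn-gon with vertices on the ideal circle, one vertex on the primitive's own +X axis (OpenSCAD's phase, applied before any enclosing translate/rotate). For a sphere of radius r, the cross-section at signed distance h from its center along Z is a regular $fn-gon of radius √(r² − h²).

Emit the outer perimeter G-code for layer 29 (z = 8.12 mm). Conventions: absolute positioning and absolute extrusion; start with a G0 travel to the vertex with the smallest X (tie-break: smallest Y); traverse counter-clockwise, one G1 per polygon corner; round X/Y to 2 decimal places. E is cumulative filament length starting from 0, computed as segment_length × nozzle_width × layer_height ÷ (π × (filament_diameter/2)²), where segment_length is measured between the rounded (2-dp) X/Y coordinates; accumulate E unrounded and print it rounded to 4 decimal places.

At z = 8.12 mm: the cylinder: section is a regular 16-gon, circumradius r=11.5; the sphere at (-2.5, 7.5) is absent (|z−center|=9.120 > r=8.5); the 28.5×17.5 cube at (1.5, 16) contributes its full rectangle; After the difference (first − rest): starting from the r=11.5 cylinder, the 28.5×17.5 cube at (1.5, 16) misses the remaining region (no effect) — 1 connected region. The outline is a single polygon with 16 vertices. Extrusion per mm of travel: 0.6 × 0.28 / (π × 0.875²) = 0.069846. Accumulating E over each segment gives final E = 5.0132.

G0 X-11.50 Y0.00 Z8.12
G1 X-10.62 Y-4.40 E0.3134
G1 X-8.13 Y-8.13 E0.6267
G1 X-4.40 Y-10.62 E0.9399
G1 X0.00 Y-11.50 E1.2533
G1 X4.40 Y-10.62 E1.5667
G1 X8.13 Y-8.13 E1.8800
G1 X10.62 Y-4.40 E2.1932
G1 X11.50 Y0.00 E2.5066
G1 X10.62 Y4.40 E2.8200
G1 X8.13 Y8.13 E3.1333
G1 X4.40 Y10.62 E3.4465
G1 X0.00 Y11.50 E3.7599
G1 X-4.40 Y10.62 E4.0733
G1 X-8.13 Y8.13 E4.3866
G1 X-10.62 Y4.40 E4.6998
G1 X-11.50 Y0.00 E5.0132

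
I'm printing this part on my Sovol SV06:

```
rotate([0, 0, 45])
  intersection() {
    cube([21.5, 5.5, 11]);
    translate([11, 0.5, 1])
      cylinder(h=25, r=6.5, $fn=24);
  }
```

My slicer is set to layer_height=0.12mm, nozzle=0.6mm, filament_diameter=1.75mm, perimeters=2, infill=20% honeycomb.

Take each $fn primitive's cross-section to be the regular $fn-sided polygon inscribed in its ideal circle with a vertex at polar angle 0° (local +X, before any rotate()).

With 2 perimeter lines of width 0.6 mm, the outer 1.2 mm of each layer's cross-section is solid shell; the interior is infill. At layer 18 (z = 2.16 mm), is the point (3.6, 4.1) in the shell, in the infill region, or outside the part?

At z = 2.16 mm: the 21.5×5.5 cube contributes its full rectangle; the cylinder at (11, 0.5): section is a regular 24-gon, circumradius r=6.5; Taking the intersection: the r=6.5 cylinder at (11, 0.5) partially overlaps the 21.5×5.5 cube; clipping to the common part keeps 63.90 mm² — 1 connected region; (rotated 45° about Z; rotation is an isometry so areas/perimeters/island counts are preserved). Overall, the cross-section is a single solid region. Undo the 45° rotation: the query point maps to (5.445, 0.354) in the un-rotated model frame. The nearest boundary edge runs (17.43, 0.00)→(4.57, 0.00); distance from the point to it = 0.35 mm. The point is inside the cross-section, 0.35 mm from the nearest boundary — within the 1.2 mm shell band (2 × 0.6).

shell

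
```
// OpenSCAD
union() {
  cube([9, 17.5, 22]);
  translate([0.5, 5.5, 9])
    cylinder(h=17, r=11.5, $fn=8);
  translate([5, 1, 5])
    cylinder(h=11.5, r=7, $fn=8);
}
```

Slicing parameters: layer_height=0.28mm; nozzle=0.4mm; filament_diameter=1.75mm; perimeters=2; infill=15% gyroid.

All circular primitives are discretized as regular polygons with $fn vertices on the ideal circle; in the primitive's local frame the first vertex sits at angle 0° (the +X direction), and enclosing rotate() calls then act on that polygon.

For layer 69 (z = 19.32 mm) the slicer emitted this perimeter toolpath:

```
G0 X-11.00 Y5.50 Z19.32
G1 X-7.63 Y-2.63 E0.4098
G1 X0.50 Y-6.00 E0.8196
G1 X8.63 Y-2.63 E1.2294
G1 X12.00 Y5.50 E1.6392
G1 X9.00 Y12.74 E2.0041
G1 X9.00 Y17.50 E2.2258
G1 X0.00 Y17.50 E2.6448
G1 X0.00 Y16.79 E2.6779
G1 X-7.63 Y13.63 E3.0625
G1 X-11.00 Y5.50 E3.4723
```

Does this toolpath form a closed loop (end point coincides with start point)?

yes

Start point (G0): (-11.00, 5.50). End point (last G1): the path returns to the start — closed.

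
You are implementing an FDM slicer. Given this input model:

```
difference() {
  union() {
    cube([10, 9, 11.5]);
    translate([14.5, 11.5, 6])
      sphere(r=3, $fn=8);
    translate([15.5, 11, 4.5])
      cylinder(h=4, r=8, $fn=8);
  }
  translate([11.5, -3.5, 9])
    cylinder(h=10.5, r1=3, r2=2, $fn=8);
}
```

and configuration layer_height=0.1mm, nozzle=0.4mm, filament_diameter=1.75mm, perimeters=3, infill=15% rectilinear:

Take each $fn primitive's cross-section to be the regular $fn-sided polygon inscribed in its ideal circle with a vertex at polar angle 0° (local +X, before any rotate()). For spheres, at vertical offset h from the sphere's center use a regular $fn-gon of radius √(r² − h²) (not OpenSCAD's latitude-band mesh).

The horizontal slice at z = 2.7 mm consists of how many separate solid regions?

1

At z = 2.7 mm: the 10×9 cube contributes its full rectangle; the sphere at (14.5, 11.5) does not reach this height (|z−center|=3.300 > r=3); the cylinder at (15.5, 11) does not reach this height (z outside [4.5, 8.5]); Taking the union: only the 10×9 cube is present, so the union is just that shape — 1 connected region; the cone at (11.5, -3.5) does not reach this height (z outside [9, 19.5]); Subtracting the remaining from the first: none of the subtracted shapes is present at this height, so that combined region is unchanged — 1 connected region. The result has 1 disconnected region.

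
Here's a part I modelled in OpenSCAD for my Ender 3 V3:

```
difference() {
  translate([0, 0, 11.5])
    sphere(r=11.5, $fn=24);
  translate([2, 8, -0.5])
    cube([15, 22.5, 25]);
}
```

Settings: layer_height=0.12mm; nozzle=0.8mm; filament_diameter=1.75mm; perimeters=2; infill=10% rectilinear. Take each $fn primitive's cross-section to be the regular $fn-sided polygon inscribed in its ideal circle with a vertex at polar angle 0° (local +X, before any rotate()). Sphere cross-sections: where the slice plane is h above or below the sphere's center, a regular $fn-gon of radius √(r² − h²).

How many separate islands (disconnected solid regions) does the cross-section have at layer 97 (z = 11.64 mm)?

1

At z = 11.64 mm: the r=11.5 sphere slices to a regular 24-gon of circumradius 11.499 (√(r²−h²) with h=0.14 from center); the cube at (2, 8) (footprint 15×22.5) is included at this height; Taking the first minus the rest: starting from the r=11.5 sphere, the 15×22.5 cube at (2, 8) partially overlaps it — only the 12.62 mm² overlap (of its 337.50 mm²) is removed, clipping the outline — 1 connected region. Overall, the cross-section is a single solid region. Island count = 1.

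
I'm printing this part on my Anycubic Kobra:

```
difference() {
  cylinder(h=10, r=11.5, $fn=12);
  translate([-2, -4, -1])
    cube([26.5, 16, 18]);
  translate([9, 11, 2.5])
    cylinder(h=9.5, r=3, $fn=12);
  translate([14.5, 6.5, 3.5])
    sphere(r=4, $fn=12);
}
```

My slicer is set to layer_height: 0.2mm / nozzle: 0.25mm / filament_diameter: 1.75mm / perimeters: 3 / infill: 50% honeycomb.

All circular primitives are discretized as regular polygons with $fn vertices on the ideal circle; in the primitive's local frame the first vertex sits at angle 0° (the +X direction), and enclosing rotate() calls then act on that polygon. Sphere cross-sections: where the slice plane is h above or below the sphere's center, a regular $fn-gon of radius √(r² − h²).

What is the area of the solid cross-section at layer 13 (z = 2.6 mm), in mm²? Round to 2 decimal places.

At z = 2.6 mm: the r=11.5 cylinder gives a regular 12-gon of circumradius 11.5 (constant along its height) (area = (12/2)·11.500²·sin(360°/12) = 396.75 mm²); the cube at (-2, -4) (footprint 26.5×16) is included at this height (area 424.00 mm²); the r=3 cylinder at (9, 11) contributes a regular 12-gon of circumradius 3 (area = (12/2)·3.000²·sin(360°/12) = 27.00 mm²); the r=4 sphere at (14.5, 6.5) slices to a regular 12-gon of circumradius 3.897 (√(r²−h²) with h=0.9 from center) (area = (12/2)·3.897²·sin(360°/12) = 45.57 mm²); Taking the first minus the rest: starting from the r=11.5 cylinder (396.75 mm²), the 26.5×16 cube at (-2, -4) partially overlaps it — only the 173.51 mm² overlap (of its 424.00 mm²) is removed, clipping the outline; the r=3 cylinder at (9, 11) misses the remaining region (no effect); the r=4 sphere at (14.5, 6.5) misses the remaining region (no effect) — area = 223.24 mm². Overall, the cross-section is a single solid region. Net area = 223.24 mm².

223.24 mm²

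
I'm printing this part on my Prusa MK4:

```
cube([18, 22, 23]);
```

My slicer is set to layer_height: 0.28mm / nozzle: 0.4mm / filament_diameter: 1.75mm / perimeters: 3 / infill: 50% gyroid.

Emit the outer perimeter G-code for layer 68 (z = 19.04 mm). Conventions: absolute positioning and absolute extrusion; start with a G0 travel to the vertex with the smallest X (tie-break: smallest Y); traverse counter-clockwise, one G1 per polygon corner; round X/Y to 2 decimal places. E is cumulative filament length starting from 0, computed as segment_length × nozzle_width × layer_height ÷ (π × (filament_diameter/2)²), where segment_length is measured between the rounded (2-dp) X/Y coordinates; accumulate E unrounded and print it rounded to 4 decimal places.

G0 X0.00 Y0.00 Z19.04
G1 X18.00 Y0.00 E0.8382
G1 X18.00 Y22.00 E1.8626
G1 X0.00 Y22.00 E2.7007
G1 X0.00 Y0.00 E3.7251

At z = 19.04 mm: the 18×22 cube contributes its full rectangle. The outline is a single polygon with 4 vertices. Extrusion per mm of travel: 0.4 × 0.28 / (π × 0.875²) = 0.046564. Accumulating E over each segment gives final E = 3.7251.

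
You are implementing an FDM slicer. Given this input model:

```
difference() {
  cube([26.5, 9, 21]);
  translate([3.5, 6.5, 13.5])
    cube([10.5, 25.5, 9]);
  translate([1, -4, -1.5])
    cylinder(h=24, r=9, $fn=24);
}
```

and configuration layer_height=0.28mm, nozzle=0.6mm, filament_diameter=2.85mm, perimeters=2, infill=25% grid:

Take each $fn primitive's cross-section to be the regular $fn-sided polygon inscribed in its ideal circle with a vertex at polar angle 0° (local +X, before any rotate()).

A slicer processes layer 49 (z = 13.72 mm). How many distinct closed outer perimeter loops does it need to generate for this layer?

1

At z = 13.72 mm: the cube (footprint 26.5×9) is included at this height; the cube at (3.5, 6.5) is present — its section is the full 10.5×25.5 rectangle; the r=9 cylinder at (1, -4) contributes a regular 24-gon of circumradius 9; After the difference (first − rest): starting from the 26.5×9 cube, the 10.5×25.5 cube at (3.5, 6.5) partially overlaps it — only the 26.25 mm² overlap (of its 267.75 mm²) is removed, clipping the outline; the r=9 cylinder at (1, -4) partially overlaps it — only the 33.27 mm² overlap (of its 251.57 mm²) is removed, clipping the outline — 1 connected region. The result has 1 disconnected region.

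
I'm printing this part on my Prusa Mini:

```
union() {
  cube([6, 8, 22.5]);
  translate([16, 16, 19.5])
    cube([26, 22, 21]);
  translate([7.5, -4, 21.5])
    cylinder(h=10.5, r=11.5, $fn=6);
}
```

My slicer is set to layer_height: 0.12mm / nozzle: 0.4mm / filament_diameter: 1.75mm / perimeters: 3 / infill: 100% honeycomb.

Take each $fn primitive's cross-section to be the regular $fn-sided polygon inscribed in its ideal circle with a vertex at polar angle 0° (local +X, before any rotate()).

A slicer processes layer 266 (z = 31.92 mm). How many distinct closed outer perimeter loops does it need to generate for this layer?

2

At z = 31.92 mm: the cube does not reach this height (z outside [0, 22.5]); the cube at (16, 16) (footprint 26×22) is included at this height; the r=11.5 cylinder at (7.5, -4) gives a regular 6-gon of circumradius 11.5 (constant along its height); Merging all regions: the 2 present regions are separate (no shared area or edge), so areas and boundary lengths simply add and each stays a separate island — 2 connected regions. The result has 2 disconnected regions.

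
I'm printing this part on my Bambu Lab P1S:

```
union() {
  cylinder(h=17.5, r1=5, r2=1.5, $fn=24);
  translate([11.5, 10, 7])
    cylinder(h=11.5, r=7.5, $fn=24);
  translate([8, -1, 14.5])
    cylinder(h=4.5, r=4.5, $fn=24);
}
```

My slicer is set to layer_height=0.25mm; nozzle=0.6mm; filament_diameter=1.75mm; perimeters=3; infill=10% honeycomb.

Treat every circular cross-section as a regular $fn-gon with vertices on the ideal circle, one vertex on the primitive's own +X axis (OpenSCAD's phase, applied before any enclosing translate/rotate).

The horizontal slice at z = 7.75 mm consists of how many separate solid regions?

At z = 7.75 mm: the cone contributes a regular 24-gon of circumradius 3.450 (interpolated between r1=5 and r2=1.5 at t=0.443); the cylinder at (11.5, 10): section is a regular 24-gon, circumradius r=7.5; the cylinder at (8, -1) does not reach this height (z outside [14.5, 19]); Combining (union): the 2 present regions are separate (no shared area or edge), so areas and boundary lengths simply add and each stays a separate island — 2 connected regions. The result has 2 disconnected regions.

2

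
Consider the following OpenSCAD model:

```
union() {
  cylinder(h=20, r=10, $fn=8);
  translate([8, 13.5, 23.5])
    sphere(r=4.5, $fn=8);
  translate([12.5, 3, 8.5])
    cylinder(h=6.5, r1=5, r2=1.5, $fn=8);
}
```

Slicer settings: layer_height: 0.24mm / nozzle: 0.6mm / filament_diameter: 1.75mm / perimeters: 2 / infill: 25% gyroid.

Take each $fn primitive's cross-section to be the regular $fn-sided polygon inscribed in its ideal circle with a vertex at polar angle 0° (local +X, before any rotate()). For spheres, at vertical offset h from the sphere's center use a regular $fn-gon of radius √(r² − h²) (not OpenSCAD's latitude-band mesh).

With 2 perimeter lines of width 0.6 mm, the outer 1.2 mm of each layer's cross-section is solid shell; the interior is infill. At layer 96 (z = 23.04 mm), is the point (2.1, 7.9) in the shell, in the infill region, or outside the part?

At z = 23.04 mm: the cylinder does not reach this height (z outside [0, 20]); the r=4.5 sphere at (8, 13.5) contributes a regular 8-gon of circumradius √(4.5²−0.46²) = 4.476; the cone at (12.5, 3) is absent (z outside [8.5, 15]); Taking the union: only the r=4.5 sphere at (8, 13.5) is present, so the union is just that shape — 1 connected region. Overall, the cross-section is a single solid region. The nearest boundary edge runs (3.52, 13.50)→(4.83, 10.33); distance from the point to it = 3.66 mm. The point is not inside any of the regions above, so it lies outside the cross-section (3.66 mm from the nearest boundary).

outside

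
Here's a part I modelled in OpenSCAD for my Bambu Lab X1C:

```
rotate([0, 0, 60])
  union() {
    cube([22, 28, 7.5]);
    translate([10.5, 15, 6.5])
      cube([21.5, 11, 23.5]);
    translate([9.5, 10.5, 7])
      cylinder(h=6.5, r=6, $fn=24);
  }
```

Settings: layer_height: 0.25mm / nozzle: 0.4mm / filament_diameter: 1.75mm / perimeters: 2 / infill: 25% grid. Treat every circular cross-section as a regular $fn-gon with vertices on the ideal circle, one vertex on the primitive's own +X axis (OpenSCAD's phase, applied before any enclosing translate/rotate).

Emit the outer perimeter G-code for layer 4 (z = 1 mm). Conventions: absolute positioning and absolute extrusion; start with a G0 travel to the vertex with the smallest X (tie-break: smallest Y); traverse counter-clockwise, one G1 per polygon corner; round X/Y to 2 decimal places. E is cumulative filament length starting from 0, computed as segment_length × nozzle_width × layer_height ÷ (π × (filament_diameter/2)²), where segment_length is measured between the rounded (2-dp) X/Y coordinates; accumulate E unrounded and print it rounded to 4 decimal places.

G0 X-24.25 Y14.00 Z1.00
G1 X0.00 Y0.00 E1.1642
G1 X11.00 Y19.05 E2.0787
G1 X-13.25 Y33.05 E3.2429
G1 X-24.25 Y14.00 E4.1574

At z = 1 mm: the 22×28 cube contributes its full rectangle; the cube at (10.5, 15) does not reach this height (z outside [6.5, 30]); the cylinder at (9.5, 10.5) is not intersected at this z (z outside [7, 13.5]); Taking the union: only the 22×28 cube is present, so the union is just that shape — 1 connected region; (whole slice rotated 60° about Z — lengths, areas and connectivity unchanged). The outline is a single polygon with 4 vertices. Extrusion per mm of travel: 0.4 × 0.25 / (π × 0.875²) = 0.041575. Accumulating E over each segment gives final E = 4.1574.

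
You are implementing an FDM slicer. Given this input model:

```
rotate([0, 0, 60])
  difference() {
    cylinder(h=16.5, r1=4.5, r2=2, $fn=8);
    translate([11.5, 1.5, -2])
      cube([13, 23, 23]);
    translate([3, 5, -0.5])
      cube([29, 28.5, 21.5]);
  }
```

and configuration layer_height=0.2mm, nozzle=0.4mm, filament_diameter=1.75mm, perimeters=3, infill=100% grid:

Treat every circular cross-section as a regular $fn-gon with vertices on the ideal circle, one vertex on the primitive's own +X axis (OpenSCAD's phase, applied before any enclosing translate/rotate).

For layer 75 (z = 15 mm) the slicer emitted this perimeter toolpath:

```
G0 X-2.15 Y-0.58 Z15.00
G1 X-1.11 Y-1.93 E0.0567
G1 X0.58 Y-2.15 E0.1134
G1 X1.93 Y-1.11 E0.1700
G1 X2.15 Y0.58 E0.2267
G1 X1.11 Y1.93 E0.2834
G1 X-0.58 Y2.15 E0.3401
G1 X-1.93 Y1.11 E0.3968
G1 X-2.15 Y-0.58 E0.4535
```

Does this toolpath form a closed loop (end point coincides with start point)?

yes

Start point (G0): (-2.15, -0.58). End point (last G1): the path returns to the start — closed.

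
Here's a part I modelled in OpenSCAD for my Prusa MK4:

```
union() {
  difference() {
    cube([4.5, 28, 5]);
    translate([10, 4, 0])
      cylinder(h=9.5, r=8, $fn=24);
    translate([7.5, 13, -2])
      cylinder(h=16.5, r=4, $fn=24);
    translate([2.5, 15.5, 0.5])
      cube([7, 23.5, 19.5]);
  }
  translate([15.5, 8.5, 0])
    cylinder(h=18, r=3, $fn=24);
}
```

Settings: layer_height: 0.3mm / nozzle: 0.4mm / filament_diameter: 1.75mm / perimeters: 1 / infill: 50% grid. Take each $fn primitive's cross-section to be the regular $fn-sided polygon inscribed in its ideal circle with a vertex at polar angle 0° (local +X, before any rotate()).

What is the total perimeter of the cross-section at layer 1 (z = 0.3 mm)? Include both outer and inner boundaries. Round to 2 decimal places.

83.72 mm

At z = 0.3 mm: the cube (footprint 4.5×28) is included at this height (perimeter 65.00 mm); the r=8 cylinder at (10, 4) contributes a regular 24-gon of circumradius 8 (perimeter = 2·24·8.000·sin(180°/24) = 50.12 mm); the cylinder at (7.5, 13): section is a regular 24-gon, circumradius r=4 (perimeter = 2·24·4.000·sin(180°/24) = 25.06 mm); the cube at (2.5, 15.5) is not intersected at this z (z outside [0.5, 20]); Subtracting the remaining from the first: starting from the 4.5×28 cube, the r=8 cylinder at (10, 4) partially overlaps it — only the 18.16 mm² overlap (of its 198.77 mm²) is removed, clipping the outline; the r=4 cylinder at (7.5, 13) partially overlaps it — only the 3.49 mm² overlap (of its 49.69 mm²) is removed, clipping the outline — boundary = 64.93 mm; the cylinder at (15.5, 8.5): section is a regular 24-gon, circumradius r=3 (perimeter = 2·24·3.000·sin(180°/24) = 18.80 mm); Combining (union): the 2 present regions are separate (no shared area or edge), so areas and boundary lengths simply add and each stays a separate island — boundary = 83.72 mm. Overall, the cross-section has 2 separate islands. Total boundary length (outer) = 83.72 mm.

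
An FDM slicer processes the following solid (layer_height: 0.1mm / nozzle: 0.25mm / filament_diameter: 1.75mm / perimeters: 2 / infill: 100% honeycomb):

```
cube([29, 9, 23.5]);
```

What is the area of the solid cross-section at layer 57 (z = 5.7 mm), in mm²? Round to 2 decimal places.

261.00 mm²

At z = 5.7 mm: the 29×9 cube contributes its full rectangle (area 261.00 mm²). Overall, the cross-section is a single solid region. Net area = 261.00 mm².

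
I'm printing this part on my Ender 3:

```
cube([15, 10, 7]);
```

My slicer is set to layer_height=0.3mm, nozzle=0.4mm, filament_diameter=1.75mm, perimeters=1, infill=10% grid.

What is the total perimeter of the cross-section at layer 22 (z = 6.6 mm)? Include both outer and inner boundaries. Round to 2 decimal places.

50.00 mm

At z = 6.6 mm: the cube is present — its section is the full 15×10 rectangle (perimeter 50.00 mm). Overall, the cross-section is a single solid region. Total boundary length (outer) = 50.00 mm.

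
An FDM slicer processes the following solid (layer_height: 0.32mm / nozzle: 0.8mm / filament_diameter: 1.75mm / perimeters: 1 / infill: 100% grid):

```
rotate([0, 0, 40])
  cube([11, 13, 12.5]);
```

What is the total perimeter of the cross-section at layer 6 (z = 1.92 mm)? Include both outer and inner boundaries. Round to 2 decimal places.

48.00 mm

At z = 1.92 mm: the 11×13 cube contributes its full rectangle (perimeter 48.00 mm); (rotated 40° about Z; rotation is an isometry so areas/perimeters/island counts are preserved). Overall, the cross-section is a single solid region. Total boundary length (outer) = 48.00 mm.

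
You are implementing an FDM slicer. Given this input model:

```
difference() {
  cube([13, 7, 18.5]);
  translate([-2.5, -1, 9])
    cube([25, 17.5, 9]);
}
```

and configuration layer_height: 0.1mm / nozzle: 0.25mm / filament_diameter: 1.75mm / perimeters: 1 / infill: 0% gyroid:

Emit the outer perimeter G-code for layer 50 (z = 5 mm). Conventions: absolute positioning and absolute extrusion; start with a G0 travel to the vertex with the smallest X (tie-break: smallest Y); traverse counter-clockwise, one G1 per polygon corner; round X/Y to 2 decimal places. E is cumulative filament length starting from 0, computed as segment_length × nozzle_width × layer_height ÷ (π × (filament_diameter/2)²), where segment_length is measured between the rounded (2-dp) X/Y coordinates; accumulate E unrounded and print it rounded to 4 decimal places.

At z = 5 mm: the cube (footprint 13×7) is included at this height; the cube at (-2.5, -1) does not reach this height (z outside [9, 18]); After the difference (first − rest): none of the subtracted shapes is present at this height, so the 13×7 cube is unchanged — 1 connected region. The outline is a single polygon with 4 vertices. Extrusion per mm of travel: 0.25 × 0.1 / (π × 0.875²) = 0.010394. Accumulating E over each segment gives final E = 0.4158.

G0 X0.00 Y0.00 Z5.00
G1 X13.00 Y0.00 E0.1351
G1 X13.00 Y7.00 E0.2079
G1 X0.00 Y7.00 E0.3430
G1 X0.00 Y0.00 E0.4158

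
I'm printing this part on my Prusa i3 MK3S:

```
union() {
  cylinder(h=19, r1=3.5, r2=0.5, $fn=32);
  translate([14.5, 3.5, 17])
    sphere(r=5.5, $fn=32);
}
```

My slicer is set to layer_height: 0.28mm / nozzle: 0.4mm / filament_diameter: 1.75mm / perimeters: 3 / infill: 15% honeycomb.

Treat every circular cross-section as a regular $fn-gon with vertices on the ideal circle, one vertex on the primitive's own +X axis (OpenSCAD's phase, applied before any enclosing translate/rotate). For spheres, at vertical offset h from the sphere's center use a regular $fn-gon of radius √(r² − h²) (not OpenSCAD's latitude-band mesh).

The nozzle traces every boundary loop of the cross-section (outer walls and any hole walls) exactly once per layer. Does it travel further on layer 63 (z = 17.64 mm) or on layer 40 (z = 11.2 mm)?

Layer 63 (z = 17.64): the cone contributes a regular 32-gon of circumradius 0.715 (interpolated between r1=3.5 and r2=0.5 at t=0.928) (perimeter = 2·32·0.715·sin(180°/32) = 4.48 mm); the sphere at (14.5, 3.5): section is a regular 32-gon, circumradius = √(r²−h²) = √(5.5²−0.64²) = 5.463 (perimeter = 2·32·5.463·sin(180°/32) = 34.27 mm); Taking the union: the 2 present regions are separate (no shared area or edge), so areas and boundary lengths simply add and each stays a separate island — boundary = 38.75 mm. So its perimeter = 38.75 mm. Layer 40 (z = 11.2): the cone: at t=0.589 of its height the radius interpolates to r₁+(r₂−r₁)t = 1.732, giving a regular 32-gon of that circumradius (perimeter = 2·32·1.732·sin(180°/32) = 10.86 mm); the sphere at (14.5, 3.5) does not reach this height (|z−center|=5.800 > r=5.5); Taking the union: only the cone is present, so the union is just that shape — boundary = 10.86 mm. So its perimeter = 10.86 mm. Layer 63 is larger (38.75 vs 10.86 mm).

layer 63 (z = 17.64 mm)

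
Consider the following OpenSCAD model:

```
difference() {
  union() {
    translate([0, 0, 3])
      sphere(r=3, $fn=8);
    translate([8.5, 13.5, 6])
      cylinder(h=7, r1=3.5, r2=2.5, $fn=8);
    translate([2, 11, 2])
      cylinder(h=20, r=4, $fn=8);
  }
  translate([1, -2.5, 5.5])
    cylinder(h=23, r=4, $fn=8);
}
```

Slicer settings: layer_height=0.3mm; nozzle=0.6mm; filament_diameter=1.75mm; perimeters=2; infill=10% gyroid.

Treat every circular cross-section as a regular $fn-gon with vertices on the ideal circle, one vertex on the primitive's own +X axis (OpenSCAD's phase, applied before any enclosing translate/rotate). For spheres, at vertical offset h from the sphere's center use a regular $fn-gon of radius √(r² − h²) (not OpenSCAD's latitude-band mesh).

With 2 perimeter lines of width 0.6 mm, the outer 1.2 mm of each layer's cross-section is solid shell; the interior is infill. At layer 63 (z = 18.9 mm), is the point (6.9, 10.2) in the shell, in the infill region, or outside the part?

outside

At z = 18.9 mm: the sphere is absent (|z−center|=15.900 > r=3); the cone at (8.5, 13.5) does not reach this height (z outside [6, 13]); the r=4 cylinder at (2, 11) gives a regular 8-gon of circumradius 4 (constant along its height); Taking the union: only the r=4 cylinder at (2, 11) is present, so the union is just that shape — 1 connected region; the cylinder at (1, -2.5): section is a regular 8-gon, circumradius r=4; After the difference (first − rest): starting from the result so far, the r=4 cylinder at (1, -2.5) misses the remaining region (no effect) — 1 connected region. Overall, the cross-section is a single solid region. The nearest boundary edge runs (6.00, 11.00)→(4.83, 8.17); distance from the point to it = 1.14 mm. The point is not inside any of the regions above, so it lies outside the cross-section (1.14 mm from the nearest boundary).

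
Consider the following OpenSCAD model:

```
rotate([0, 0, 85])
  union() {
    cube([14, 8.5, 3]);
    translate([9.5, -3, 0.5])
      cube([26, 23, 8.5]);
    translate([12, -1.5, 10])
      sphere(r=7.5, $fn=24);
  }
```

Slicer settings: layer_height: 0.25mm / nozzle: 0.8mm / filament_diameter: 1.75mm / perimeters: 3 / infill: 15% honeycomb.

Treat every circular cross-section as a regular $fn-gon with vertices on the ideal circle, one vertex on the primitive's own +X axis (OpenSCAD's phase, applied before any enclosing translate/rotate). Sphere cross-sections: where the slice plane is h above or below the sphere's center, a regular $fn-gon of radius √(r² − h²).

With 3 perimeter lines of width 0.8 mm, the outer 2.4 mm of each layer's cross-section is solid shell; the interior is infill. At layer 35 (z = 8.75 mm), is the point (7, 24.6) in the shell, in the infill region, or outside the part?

outside

At z = 8.75 mm: the cube does not reach this height (z outside [0, 3]); the cube at (9.5, -3) is present — its section is the full 26×23 rectangle; the sphere at (12, -1.5): section is a regular 24-gon, circumradius = √(r²−h²) = √(7.5²−1.25²) = 7.395; Merging all regions: the regions partially overlap (shared area 75.18 mm²), so overlapping operands fuse into one piece — 1 connected region; (whole slice rotated 85° about Z — lengths, areas and connectivity unchanged). Overall, the cross-section is a single solid region. Undo the 85° rotation: the query point maps to (25.116, -4.829) in the un-rotated model frame. The nearest boundary edge runs (35.50, -3.00)→(19.20, -3.00); distance from the point to it = 1.83 mm. The point is not inside any of the regions above, so it lies outside the cross-section (1.83 mm from the nearest boundary).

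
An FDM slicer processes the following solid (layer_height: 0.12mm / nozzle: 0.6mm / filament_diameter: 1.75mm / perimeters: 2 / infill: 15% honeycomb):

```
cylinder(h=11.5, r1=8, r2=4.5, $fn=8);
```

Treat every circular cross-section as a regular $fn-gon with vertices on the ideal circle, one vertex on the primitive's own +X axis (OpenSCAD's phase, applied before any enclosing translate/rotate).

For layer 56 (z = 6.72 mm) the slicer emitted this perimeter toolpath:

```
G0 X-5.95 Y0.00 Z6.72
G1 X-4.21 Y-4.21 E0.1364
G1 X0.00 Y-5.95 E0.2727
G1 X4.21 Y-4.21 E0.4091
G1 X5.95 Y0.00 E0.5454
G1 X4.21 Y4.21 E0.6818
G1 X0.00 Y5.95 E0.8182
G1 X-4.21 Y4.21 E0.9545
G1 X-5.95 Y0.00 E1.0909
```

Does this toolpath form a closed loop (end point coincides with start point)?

yes

Start point (G0): (-5.95, 0.00). End point (last G1): the path returns to the start — closed.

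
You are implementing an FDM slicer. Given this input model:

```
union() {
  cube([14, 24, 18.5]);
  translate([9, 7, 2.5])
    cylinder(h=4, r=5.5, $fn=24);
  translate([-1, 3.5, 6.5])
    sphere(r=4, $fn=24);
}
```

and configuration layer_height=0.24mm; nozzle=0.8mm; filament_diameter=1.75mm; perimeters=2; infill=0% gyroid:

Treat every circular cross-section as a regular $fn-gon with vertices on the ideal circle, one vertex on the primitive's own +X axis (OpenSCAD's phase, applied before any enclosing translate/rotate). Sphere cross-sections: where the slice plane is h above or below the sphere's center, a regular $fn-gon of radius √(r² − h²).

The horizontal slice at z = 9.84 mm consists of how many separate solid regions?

1

At z = 9.84 mm: the cube is present — its section is the full 14×24 rectangle; the cylinder at (9, 7) is absent (z outside [2.5, 6.5]); the r=4 sphere at (-1, 3.5) slices to a regular 24-gon of circumradius 2.201 (√(r²−h²) with h=3.34 from center); Combining (union): the regions partially overlap (shared area 3.30 mm²), so overlapping operands fuse into one piece — 1 connected region. The result has 1 disconnected region.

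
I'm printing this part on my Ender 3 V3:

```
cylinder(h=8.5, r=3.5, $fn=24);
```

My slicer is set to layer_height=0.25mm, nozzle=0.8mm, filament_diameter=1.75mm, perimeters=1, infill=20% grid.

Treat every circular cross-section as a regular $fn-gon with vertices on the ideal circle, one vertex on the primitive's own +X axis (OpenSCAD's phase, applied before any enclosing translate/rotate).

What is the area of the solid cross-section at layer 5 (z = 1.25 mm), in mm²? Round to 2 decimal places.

38.05 mm²

At z = 1.25 mm: the cylinder: section is a regular 24-gon, circumradius r=3.5 (area = (24/2)·3.500²·sin(360°/24) = 38.05 mm²). Overall, the cross-section is a single solid region. Net area = 38.05 mm².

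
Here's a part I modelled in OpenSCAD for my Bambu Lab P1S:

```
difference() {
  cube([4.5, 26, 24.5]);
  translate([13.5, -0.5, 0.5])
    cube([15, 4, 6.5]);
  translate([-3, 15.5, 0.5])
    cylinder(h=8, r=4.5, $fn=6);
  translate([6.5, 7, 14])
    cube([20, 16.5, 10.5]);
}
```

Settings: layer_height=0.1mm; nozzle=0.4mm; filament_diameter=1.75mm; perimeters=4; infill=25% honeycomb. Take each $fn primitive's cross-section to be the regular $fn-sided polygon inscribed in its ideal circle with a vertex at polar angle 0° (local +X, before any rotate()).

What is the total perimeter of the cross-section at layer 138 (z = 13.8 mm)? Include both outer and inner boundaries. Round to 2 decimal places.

At z = 13.8 mm: the cube is present — its section is the full 4.5×26 rectangle (perimeter 61.00 mm); the cube at (13.5, -0.5) is absent (z outside [0.5, 7]); the cylinder at (-3, 15.5) is not intersected at this z (z outside [0.5, 8.5]); the cube at (6.5, 7) is absent (z outside [14, 24.5]); After the difference (first − rest): none of the subtracted shapes is present at this height, so the 4.5×26 cube is unchanged — boundary = 61.00 mm. Overall, the cross-section is a single solid region. Total boundary length (outer) = 61.00 mm.

61.00 mm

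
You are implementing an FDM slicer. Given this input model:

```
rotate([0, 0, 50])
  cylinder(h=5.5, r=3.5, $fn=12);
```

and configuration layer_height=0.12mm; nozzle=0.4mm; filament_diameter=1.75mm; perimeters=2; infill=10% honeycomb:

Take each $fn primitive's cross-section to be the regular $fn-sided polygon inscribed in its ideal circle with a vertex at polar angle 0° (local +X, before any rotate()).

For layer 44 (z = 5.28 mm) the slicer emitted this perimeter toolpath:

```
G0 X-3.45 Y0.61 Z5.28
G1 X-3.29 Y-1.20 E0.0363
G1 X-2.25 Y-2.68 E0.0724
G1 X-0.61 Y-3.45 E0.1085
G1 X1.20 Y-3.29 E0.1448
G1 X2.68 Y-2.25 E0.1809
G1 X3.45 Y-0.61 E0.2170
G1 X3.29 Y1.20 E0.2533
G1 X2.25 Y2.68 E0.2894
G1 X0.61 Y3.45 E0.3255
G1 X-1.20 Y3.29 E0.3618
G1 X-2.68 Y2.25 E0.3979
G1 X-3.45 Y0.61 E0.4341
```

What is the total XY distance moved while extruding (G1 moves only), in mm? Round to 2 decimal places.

Sum the Euclidean lengths of each G1 segment: total = 21.75 mm.

21.75 mm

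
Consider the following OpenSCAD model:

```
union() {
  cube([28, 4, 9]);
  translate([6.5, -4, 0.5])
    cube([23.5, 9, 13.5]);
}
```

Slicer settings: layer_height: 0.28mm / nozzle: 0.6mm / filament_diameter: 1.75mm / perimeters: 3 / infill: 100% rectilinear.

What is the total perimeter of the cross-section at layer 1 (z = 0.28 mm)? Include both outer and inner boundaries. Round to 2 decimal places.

64.00 mm

At z = 0.28 mm: the 28×4 cube contributes its full rectangle (perimeter 64.00 mm); the cube at (6.5, -4) is not intersected at this z (z outside [0.5, 14]); Combining (union): only the 28×4 cube is present, so the union is just that shape — boundary = 64.00 mm. Overall, the cross-section is a single solid region. Total boundary length (outer) = 64.00 mm.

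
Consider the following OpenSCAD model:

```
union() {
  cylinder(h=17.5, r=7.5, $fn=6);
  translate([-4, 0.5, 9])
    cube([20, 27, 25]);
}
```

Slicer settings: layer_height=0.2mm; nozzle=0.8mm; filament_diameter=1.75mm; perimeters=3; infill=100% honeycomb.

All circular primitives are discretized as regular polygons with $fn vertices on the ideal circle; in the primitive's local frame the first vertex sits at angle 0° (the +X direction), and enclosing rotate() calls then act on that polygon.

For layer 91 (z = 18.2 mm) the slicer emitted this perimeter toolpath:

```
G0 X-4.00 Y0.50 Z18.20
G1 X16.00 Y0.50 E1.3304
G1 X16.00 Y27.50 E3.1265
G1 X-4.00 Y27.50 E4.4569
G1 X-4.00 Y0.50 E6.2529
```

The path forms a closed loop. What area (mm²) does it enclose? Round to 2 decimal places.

Apply the shoelace formula to the sequence of (X, Y) vertices; enclosed area = 540.00 mm².

540.00 mm²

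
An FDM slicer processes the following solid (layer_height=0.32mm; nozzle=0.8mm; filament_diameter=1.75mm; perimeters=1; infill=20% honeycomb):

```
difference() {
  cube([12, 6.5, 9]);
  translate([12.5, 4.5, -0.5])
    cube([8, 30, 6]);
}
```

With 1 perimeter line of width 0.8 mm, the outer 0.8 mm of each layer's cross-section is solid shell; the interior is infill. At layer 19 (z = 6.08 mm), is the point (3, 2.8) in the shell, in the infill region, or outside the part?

At z = 6.08 mm: the cube is present — its section is the full 12×6.5 rectangle; the cube at (12.5, 4.5) is not intersected at this z (z outside [-0.5, 5.5]); After the difference (first − rest): none of the subtracted shapes is present at this height, so the 12×6.5 cube is unchanged — 1 connected region. Overall, the cross-section is a single solid region. The nearest boundary edge runs (0.00, 0.00)→(12.00, 0.00); distance from the point to it = 2.80 mm. The point is inside the cross-section and 2.80 mm from the nearest boundary — more than the 0.8 mm shell width (1 × 0.8), so it's in the infill interior.

infill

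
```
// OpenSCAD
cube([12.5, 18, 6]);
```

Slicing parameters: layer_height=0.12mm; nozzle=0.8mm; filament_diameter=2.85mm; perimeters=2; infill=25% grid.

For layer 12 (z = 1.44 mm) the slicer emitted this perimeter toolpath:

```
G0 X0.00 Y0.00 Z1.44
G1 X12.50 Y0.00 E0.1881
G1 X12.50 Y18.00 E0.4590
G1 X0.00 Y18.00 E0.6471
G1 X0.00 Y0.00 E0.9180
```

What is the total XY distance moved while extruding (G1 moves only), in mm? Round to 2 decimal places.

61.00 mm

Sum the Euclidean lengths of each G1 segment: total = 61.00 mm.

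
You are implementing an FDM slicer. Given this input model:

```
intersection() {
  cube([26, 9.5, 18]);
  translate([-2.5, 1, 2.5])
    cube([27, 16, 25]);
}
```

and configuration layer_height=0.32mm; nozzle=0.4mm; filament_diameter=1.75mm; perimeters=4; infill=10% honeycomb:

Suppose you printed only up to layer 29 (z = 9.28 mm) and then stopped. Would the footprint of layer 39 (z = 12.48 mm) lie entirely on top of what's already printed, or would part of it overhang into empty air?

entirely on top

Compare the two slices. At z = 9.28: the 26×9.5 cube contributes its full rectangle (area 247.00 mm²); the cube at (-2.5, 1) (footprint 27×16) is included at this height (area 432.00 mm²); After intersecting: the 27×16 cube at (-2.5, 1) partially overlaps the 26×9.5 cube; clipping to the common part keeps 208.25 mm² — area = 208.25 mm². At z = 12.48: the cube is present — its section is the full 26×9.5 rectangle (area 247.00 mm²); the cube at (-2.5, 1) (footprint 27×16) is included at this height (area 432.00 mm²); Taking the intersection: the 27×16 cube at (-2.5, 1) partially overlaps the 26×9.5 cube; clipping to the common part keeps 208.25 mm² — area = 208.25 mm². Checking containment: the cross-section at z = 12.48 is a subset of the cross-section at z = 9.28.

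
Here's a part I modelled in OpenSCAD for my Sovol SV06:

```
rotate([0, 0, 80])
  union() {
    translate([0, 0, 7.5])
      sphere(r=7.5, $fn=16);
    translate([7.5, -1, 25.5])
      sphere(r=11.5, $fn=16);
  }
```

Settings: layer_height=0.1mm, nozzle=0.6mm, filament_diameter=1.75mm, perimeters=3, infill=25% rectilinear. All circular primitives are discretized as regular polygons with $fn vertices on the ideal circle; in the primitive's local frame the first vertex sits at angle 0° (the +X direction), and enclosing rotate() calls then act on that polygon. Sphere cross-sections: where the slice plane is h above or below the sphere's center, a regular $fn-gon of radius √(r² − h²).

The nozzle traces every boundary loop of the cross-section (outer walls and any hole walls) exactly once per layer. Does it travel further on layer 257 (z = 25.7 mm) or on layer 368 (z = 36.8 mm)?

layer 257 (z = 25.7 mm)

Layer 257 (z = 25.7): the sphere is not intersected at this z (|z−center|=18.200 > r=7.5); the r=11.5 sphere at (7.5, -1) slices to a regular 16-gon of circumradius 11.498 (√(r²−h²) with h=0.2 from center) (perimeter = 2·16·11.498·sin(180°/16) = 71.78 mm); Taking the union: only the r=11.5 sphere at (7.5, -1) is present, so the union is just that shape — boundary = 71.78 mm; (rotated 80° about Z; rotation is an isometry so areas/perimeters/island counts are preserved). So its perimeter = 71.78 mm. Layer 368 (z = 36.8): the sphere is absent (|z−center|=29.300 > r=7.5); the r=11.5 sphere at (7.5, -1) slices to a regular 16-gon of circumradius 2.135 (√(r²−h²) with h=11.3 from center) (perimeter = 2·16·2.135·sin(180°/16) = 13.33 mm); Merging all regions: only the r=11.5 sphere at (7.5, -1) is present, so the union is just that shape — boundary = 13.33 mm; (rotated 80° about Z; rotation is an isometry so areas/perimeters/island counts are preserved). So its perimeter = 13.33 mm. Layer 257 is larger (71.78 vs 13.33 mm).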